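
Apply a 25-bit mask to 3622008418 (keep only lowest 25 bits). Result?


3622008418 & 33554431 = 31684194

31684194


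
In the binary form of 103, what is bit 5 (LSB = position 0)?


0b1100111, position 5 = 1

1


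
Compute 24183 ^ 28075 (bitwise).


0b101111001110111 ^ 0b110110110101011 = 0b11001111011100 = 13276

13276


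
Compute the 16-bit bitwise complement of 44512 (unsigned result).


~0b1010110111100000 = 0b101001000011111 = 21023 (16-bit unsigned)

21023


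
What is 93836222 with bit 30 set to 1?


93836222 | (1 << 30) = 93836222 | 1073741824 = 1167578046

1167578046


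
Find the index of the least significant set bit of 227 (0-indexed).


0b11100011. Lowest set bit at position 0

0


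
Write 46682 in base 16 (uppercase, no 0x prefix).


46682 = B65A hex

B65A


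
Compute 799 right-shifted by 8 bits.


0b1100011111 >> 8 = 0b11 = 3

3


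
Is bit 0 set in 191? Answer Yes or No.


0b10111111, bit 0 = 1. Yes

Yes


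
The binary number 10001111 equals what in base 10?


10001111 in decimal = 143

143


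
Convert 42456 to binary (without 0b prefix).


42456 = 1010010111011000 in binary

1010010111011000


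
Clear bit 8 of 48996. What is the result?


48996 & ~(1 << 8) = 48740

48740


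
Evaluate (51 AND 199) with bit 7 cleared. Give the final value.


Step 1: 51 & 199 = 3
Step 2: 3 & ~(1 << 7) = 3

3


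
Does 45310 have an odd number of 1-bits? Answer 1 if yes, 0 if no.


0b1011000011111110 has 10 ones => parity 0

0


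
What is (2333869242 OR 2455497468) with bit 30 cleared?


Step 1: 2333869242 | 2455497468 = 2606755582
Step 2: 2606755582 & ~(1 << 30) = 2606755582

2606755582


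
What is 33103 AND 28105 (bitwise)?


0b1000000101001111 & 0b110110111001001 = 0b101001001 = 329

329


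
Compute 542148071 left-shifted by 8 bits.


0b100000010100001000010111100111 << 8 = 0b10000001010000100001011110011100000000 = 138789906176

138789906176


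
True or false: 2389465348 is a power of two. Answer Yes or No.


0b10001110011011000101100100000100. Multiple bits set => No

No


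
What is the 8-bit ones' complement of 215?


215 ^ 255 = 40

40


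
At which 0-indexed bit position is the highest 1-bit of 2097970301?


0b1111101000011000111110001111101. Highest set bit at position 30

30


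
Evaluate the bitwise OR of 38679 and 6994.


0b1001011100010111 | 0b1101101010010 = 0b1001111101010111 = 40791

40791


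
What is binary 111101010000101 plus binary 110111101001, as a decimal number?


111101010000101 + 110111101001 = 1000100001101110 = 34926

34926


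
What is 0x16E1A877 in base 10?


16E1A877 hex = 383887479 decimal

383887479


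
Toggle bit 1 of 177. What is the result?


177 ^ (1 << 1) = 177 ^ 2 = 179

179


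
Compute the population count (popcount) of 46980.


0b1011011110000100 has 8 set bits

8


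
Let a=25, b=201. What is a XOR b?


25 ^ 201 = 208

208


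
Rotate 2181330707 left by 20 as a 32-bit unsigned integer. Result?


Rotate 0b10000010000001000111011100010011 left by 20 (32-bit) = 0b1110001001110000010000001000111 = 1899503687

1899503687


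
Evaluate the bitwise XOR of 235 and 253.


0b11101011 ^ 0b11111101 = 0b10110 = 22

22


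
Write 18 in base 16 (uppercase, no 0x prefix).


18 = 12 hex

12


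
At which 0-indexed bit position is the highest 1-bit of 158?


0b10011110. Highest set bit at position 7

7


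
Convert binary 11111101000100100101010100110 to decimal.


11111101000100100101010100110 in decimal = 530729638

530729638


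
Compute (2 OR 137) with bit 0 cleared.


Step 1: 2 | 137 = 139
Step 2: 139 & ~(1 << 0) = 138

138


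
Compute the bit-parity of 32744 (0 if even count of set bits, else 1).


0b111111111101000 has 11 ones => parity 1

1


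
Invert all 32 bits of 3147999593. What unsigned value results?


3147999593 ^ 4294967295 = 1146967702

1146967702


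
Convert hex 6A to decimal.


6A hex = 106 decimal

106


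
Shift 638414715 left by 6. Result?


0b100110000011010110111101111011 << 6 = 0b100110000011010110111101111011000000 = 40858541760

40858541760


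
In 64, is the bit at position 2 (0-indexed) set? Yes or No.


0b1000000, bit 2 = 0. No

No


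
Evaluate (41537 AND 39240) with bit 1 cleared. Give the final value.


Step 1: 41537 & 39240 = 32832
Step 2: 32832 & ~(1 << 1) = 32832

32832


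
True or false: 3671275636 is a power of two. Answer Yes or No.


0b11011010110100110011100001110100. Multiple bits set => No

No


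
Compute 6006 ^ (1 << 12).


6006 ^ (1 << 12) = 6006 ^ 4096 = 1910

1910


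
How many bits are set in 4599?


0b1000111110111 has 9 set bits

9


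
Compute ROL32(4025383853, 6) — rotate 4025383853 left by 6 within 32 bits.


Rotate 0b11101111111011100111101110101101 left by 6 (32-bit) = 0b11111011100111101110101101111011 = 4221496187

4221496187


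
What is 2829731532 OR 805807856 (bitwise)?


0b10101000101010100100011011001100 | 0b110000000001111010011011110000 = 0b10111000101011111110011011111100 = 3098535676

3098535676


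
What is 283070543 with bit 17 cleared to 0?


283070543 & ~(1 << 17) = 282939471

282939471


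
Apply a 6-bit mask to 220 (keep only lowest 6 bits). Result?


220 & 63 = 28

28


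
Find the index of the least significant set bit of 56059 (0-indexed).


0b1101101011111011. Lowest set bit at position 0

0


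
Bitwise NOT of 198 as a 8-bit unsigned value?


~0b11000110 = 0b111001 = 57 (8-bit unsigned)

57


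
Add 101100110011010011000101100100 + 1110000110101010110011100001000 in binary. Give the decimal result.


101100110011010011000101100100 + 1110000110101010110011100001000 = 10011101101000101001100001101100 = 2644678764

2644678764


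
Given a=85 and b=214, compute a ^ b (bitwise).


85 ^ 214 = 131

131


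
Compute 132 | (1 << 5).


132 | (1 << 5) = 132 | 32 = 164

164


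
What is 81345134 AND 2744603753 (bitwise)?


0b100110110010011101001101110 & 0b10100011100101110101010001101001 = 0b100100010001000001101000 = 9506920

9506920


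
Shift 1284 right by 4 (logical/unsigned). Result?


0b10100000100 >> 4 = 0b1010000 = 80

80


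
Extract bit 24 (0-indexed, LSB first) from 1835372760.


0b1101101011001011001000011011000, position 24 = 1

1


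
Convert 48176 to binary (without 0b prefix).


48176 = 1011110000110000 in binary

1011110000110000


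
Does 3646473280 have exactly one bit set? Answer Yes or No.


0b11011001010110001100010001000000. Multiple bits set => No

No


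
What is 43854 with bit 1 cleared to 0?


43854 & ~(1 << 1) = 43852

43852


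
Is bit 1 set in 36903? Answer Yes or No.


0b1001000000100111, bit 1 = 1. Yes

Yes


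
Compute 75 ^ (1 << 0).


75 ^ (1 << 0) = 75 ^ 1 = 74

74


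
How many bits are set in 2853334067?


0b10101010000100100110110000110011 has 14 set bits

14


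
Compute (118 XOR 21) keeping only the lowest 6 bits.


Step 1: 118 ^ 21 = 99
Step 2: 99 & 63 = 35

35


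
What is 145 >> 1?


0b10010001 >> 1 = 0b1001000 = 72

72


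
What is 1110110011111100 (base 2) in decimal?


1110110011111100 in decimal = 60668

60668


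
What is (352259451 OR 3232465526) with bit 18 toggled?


Step 1: 352259451 | 3232465526 = 3573518207
Step 2: 3573518207 ^ (1 << 18) = 3573518207 ^ 262144 = 3573256063

3573256063


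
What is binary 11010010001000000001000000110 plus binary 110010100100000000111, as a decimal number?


11010010001000000001000000110 + 110010100100000000111 = 11010010111010100101000001101 = 442321421

442321421


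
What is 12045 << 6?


0b10111100001101 << 6 = 0b10111100001101000000 = 770880

770880


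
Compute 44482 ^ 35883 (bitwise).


0b1010110111000010 ^ 0b1000110000101011 = 0b10000111101001 = 8681

8681


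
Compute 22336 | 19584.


0b101011101000000 | 0b100110010000000 = 0b101111111000000 = 24512

24512


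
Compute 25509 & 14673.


0b110001110100101 & 0b11100101010001 = 0b10000100000001 = 8449

8449


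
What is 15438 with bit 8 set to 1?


15438 | (1 << 8) = 15438 | 256 = 15694

15694


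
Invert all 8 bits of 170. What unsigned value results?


170 ^ 255 = 85

85


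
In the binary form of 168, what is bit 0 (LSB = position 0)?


0b10101000, position 0 = 0

0


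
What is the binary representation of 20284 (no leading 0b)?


20284 = 100111100111100 in binary

100111100111100


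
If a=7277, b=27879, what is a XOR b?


7277 ^ 27879 = 28810

28810


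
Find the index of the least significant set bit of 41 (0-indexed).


0b101001. Lowest set bit at position 0

0


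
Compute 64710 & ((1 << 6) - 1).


64710 & 63 = 6

6


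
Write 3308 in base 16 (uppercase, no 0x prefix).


3308 = CEC hex

CEC


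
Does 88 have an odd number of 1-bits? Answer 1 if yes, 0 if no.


0b1011000 has 3 ones => parity 1

1


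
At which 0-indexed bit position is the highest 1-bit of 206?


0b11001110. Highest set bit at position 7

7


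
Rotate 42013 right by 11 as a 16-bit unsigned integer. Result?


Rotate 0b1010010000011101 right by 11 (16-bit) = 0b1000001110110100 = 33716

33716


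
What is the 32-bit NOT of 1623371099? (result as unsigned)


~0b1100000110000101010110101011011 = 0b10011111001111010101001010100100 = 2671596196 (32-bit unsigned)

2671596196


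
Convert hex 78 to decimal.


78 hex = 120 decimal

120


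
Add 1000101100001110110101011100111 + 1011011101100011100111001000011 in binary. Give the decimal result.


1000101100001110110101011100111 + 1011011101100011100111001000011 = 10100001001110010011100100101010 = 2704881962

2704881962


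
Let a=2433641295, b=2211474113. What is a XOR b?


2433641295 ^ 2211474113 = 316539278

316539278


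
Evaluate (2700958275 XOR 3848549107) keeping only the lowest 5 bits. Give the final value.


Step 1: 2700958275 ^ 3848549107 = 1167681712
Step 2: 1167681712 & 31 = 16

16


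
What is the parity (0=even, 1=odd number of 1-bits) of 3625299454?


0b11011000000101011010110111111110 has 19 ones => parity 1

1


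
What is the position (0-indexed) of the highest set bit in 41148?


0b1010000010111100. Highest set bit at position 15

15


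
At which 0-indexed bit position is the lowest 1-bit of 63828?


0b1111100101010100. Lowest set bit at position 2

2


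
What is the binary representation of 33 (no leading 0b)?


33 = 100001 in binary

100001


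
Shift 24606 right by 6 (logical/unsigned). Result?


0b110000000011110 >> 6 = 0b110000000 = 384

384


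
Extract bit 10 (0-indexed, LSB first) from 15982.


0b11111001101110, position 10 = 1

1


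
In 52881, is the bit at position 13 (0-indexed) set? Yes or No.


0b1100111010010001, bit 13 = 0. No

No


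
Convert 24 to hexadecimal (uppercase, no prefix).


24 = 18 hex

18


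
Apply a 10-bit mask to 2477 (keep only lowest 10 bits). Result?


2477 & 1023 = 429

429


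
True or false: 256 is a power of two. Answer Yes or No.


0b100000000. Only one bit set => Yes

Yes


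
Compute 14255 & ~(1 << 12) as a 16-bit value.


14255 & ~(1 << 12) = 10159

10159


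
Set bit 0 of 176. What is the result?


176 | (1 << 0) = 176 | 1 = 177

177


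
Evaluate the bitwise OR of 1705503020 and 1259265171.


0b1100101101001111110100100101100 | 0b1001011000011101101110010010011 = 0b1101111101011111111110110111111 = 1873804735

1873804735


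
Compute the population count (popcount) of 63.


0b111111 has 6 set bits

6


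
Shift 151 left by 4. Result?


0b10010111 << 4 = 0b100101110000 = 2416

2416


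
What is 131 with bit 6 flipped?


131 ^ (1 << 6) = 131 ^ 64 = 195

195


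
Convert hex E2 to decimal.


E2 hex = 226 decimal

226


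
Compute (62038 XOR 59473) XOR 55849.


Step 1: 62038 ^ 59473 = 6663
Step 2: 6663 ^ 55849 = 49198

49198


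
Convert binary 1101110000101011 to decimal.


1101110000101011 in decimal = 56363

56363


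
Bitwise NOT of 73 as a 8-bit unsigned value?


~0b1001001 = 0b10110110 = 182 (8-bit unsigned)

182


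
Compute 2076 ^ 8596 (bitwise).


0b100000011100 ^ 0b10000110010100 = 0b10100110001000 = 10632

10632


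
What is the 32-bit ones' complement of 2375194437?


2375194437 ^ 4294967295 = 1919772858

1919772858


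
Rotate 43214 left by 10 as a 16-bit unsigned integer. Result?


Rotate 0b1010100011001110 left by 10 (16-bit) = 0b11101010100011 = 15011

15011


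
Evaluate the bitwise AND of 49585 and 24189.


0b1100000110110001 & 0b101111001111101 = 0b100000000110001 = 16433

16433


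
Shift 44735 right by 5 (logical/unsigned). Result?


0b1010111010111111 >> 5 = 0b10101110101 = 1397

1397


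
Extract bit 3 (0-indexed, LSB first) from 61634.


0b1111000011000010, position 3 = 0

0


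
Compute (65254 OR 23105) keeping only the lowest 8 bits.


Step 1: 65254 | 23105 = 65255
Step 2: 65255 & 255 = 231

231


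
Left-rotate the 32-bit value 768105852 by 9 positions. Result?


Rotate 0b101101110010000101110101111100 left by 9 (32-bit) = 0b10010000101110101111100001011011 = 2428172379

2428172379


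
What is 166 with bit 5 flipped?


166 ^ (1 << 5) = 166 ^ 32 = 134

134


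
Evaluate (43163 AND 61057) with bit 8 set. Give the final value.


Step 1: 43163 & 61057 = 43137
Step 2: 43137 | (1 << 8) = 43137 | 256 = 43393

43393


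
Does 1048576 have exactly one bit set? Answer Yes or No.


0b100000000000000000000. Only one bit set => Yes

Yes


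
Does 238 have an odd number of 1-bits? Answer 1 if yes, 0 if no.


0b11101110 has 6 ones => parity 0

0


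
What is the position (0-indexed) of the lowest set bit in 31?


0b11111. Lowest set bit at position 0

0


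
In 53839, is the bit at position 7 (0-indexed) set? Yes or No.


0b1101001001001111, bit 7 = 0. No

No


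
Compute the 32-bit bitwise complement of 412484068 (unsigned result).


~0b11000100101100000000111100100 = 0b11100111011010011111111000011011 = 3882483227 (32-bit unsigned)

3882483227


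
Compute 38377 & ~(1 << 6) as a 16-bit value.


38377 & ~(1 << 6) = 38313

38313


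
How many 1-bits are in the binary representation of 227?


0b11100011 has 5 set bits

5


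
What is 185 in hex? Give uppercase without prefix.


185 = B9 hex

B9


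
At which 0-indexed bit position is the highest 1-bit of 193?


0b11000001. Highest set bit at position 7

7


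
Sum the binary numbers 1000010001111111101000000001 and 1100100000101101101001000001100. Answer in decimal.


1000010001111111101000000001 + 1100100000101101101001000001100 = 1101100010111101100110000001101 = 1818151949

1818151949


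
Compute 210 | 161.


0b11010010 | 0b10100001 = 0b11110011 = 243

243


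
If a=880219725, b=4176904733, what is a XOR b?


880219725 ^ 4176904733 = 3431044176

3431044176


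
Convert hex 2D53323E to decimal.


2D53323E hex = 760427070 decimal

760427070


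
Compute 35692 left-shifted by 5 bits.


0b1000101101101100 << 5 = 0b100010110110110000000 = 1142144

1142144


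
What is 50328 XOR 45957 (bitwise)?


0b1100010010011000 ^ 0b1011001110000101 = 0b111011100011101 = 30493

30493


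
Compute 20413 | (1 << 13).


20413 | (1 << 13) = 20413 | 8192 = 28605

28605


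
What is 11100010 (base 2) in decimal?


11100010 in decimal = 226

226


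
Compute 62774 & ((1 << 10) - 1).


62774 & 1023 = 310

310


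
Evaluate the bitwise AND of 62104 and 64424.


0b1111001010011000 & 0b1111101110101000 = 0b1111001010001000 = 62088

62088


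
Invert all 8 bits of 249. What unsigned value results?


249 ^ 255 = 6

6


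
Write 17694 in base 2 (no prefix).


17694 = 100010100011110 in binary

100010100011110


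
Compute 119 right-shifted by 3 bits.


0b1110111 >> 3 = 0b1110 = 14

14


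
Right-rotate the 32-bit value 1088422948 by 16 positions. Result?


Rotate 0b1000000111000000000010000100100 right by 16 (32-bit) = 0b100001001000100000011100000 = 69484768

69484768


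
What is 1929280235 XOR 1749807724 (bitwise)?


0b1110010111111100111101011101011 ^ 0b1101000010010111111001001101100 = 0b11010101101011000100010000111 = 448104583

448104583


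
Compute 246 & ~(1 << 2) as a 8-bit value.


246 & ~(1 << 2) = 242

242


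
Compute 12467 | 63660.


0b11000010110011 | 0b1111100010101100 = 0b1111100010111111 = 63679

63679


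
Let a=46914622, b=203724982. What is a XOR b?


46914622 ^ 203724982 = 250561672

250561672


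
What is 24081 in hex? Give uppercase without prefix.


24081 = 5E11 hex

5E11


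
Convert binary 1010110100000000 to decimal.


1010110100000000 in decimal = 44288

44288


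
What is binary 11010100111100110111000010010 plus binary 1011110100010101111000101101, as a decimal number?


11010100111100110111000010010 + 1011110100010101111000101101 = 100110011011111100110000111111 = 644860991

644860991


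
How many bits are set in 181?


0b10110101 has 5 set bits

5


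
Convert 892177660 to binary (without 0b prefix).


892177660 = 110101001011011000110011111100 in binary

110101001011011000110011111100


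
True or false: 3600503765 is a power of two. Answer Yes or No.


0b11010110100110110101001111010101. Multiple bits set => No

No


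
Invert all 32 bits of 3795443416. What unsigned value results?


3795443416 ^ 4294967295 = 499523879

499523879


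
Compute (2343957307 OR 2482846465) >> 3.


Step 1: 2343957307 | 2482846465 = 2617113403
Step 2: 2617113403 >> 3 = 327139175

327139175


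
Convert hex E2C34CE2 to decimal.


E2C34CE2 hex = 3804450018 decimal

3804450018


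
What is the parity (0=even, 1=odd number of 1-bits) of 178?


0b10110010 has 4 ones => parity 0

0


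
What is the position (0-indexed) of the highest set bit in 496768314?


0b11101100111000001010100111010. Highest set bit at position 28

28


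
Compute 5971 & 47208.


0b1011101010011 & 0b1011100001101000 = 0b1000001000000 = 4160

4160


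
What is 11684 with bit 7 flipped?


11684 ^ (1 << 7) = 11684 ^ 128 = 11556

11556


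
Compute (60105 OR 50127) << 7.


Step 1: 60105 | 50127 = 60367
Step 2: 60367 << 7 = 7726976

7726976


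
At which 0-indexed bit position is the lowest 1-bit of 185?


0b10111001. Lowest set bit at position 0

0


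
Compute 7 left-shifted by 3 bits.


0b111 << 3 = 0b111000 = 56

56


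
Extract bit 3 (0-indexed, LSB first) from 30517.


0b111011100110101, position 3 = 0

0


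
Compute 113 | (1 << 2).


113 | (1 << 2) = 113 | 4 = 117

117


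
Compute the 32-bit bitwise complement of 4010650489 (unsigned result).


~0b11101111000011011010101101111001 = 0b10000111100100101010010000110 = 284316806 (32-bit unsigned)

284316806


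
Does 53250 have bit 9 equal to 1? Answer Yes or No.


0b1101000000000010, bit 9 = 0. No

No


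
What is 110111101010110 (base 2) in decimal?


110111101010110 in decimal = 28502

28502


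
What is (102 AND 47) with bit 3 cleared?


Step 1: 102 & 47 = 38
Step 2: 38 & ~(1 << 3) = 38

38


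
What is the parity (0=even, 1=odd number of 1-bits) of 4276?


0b1000010110100 has 5 ones => parity 1

1


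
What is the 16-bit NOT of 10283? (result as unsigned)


~0b10100000101011 = 0b1101011111010100 = 55252 (16-bit unsigned)

55252


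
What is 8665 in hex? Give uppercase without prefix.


8665 = 21D9 hex

21D9


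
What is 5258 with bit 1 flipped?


5258 ^ (1 << 1) = 5258 ^ 2 = 5256

5256


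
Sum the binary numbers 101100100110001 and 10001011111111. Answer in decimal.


101100100110001 + 10001011111111 = 111110000110000 = 31792

31792


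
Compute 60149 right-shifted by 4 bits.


0b1110101011110101 >> 4 = 0b111010101111 = 3759

3759


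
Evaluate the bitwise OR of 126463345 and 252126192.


0b111100010011010110101110001 | 0b1111000001110010001111110000 = 0b1111100011111010111111110001 = 261074929

261074929


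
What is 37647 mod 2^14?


37647 & 16383 = 4879

4879


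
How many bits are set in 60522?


0b1110110001101010 has 9 set bits

9


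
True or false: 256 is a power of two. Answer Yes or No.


0b100000000. Only one bit set => Yes

Yes


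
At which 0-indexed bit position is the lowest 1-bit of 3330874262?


0b11000110100010010001101110010110. Lowest set bit at position 1

1


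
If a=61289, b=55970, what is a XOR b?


61289 ^ 55970 = 13771

13771


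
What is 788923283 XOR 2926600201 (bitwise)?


0b101111000001100000001110010011 ^ 0b10101110011100000110000000001001 = 0b10000001011101100110001110011010 = 2172019610

2172019610


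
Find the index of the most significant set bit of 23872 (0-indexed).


0b101110101000000. Highest set bit at position 14

14


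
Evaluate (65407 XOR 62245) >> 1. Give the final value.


Step 1: 65407 ^ 62245 = 3162
Step 2: 3162 >> 1 = 1581

1581


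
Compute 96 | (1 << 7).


96 | (1 << 7) = 96 | 128 = 224

224


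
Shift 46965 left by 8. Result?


0b1011011101110101 << 8 = 0b101101110111010100000000 = 12023040

12023040


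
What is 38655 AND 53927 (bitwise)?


0b1001011011111111 & 0b1101001010100111 = 0b1001001010100111 = 37543

37543


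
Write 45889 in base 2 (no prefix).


45889 = 1011001101000001 in binary

1011001101000001


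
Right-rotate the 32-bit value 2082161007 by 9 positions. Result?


Rotate 0b1111100000110110100000101101111 right by 9 (32-bit) = 0b10110111101111100000110110100000 = 3082685856

3082685856


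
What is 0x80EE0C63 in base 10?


80EE0C63 hex = 2163084387 decimal

2163084387


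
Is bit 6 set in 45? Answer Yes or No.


0b101101, bit 6 = 0. No

No


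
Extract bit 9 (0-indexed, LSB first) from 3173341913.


0b10111101001001010101101011011001, position 9 = 1

1


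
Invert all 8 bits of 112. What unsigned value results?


112 ^ 255 = 143

143


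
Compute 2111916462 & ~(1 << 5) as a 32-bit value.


2111916462 & ~(1 << 5) = 2111916430

2111916430


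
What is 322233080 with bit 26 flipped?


322233080 ^ (1 << 26) = 322233080 ^ 67108864 = 389341944

389341944


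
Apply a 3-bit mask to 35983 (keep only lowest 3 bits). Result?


35983 & 7 = 7

7


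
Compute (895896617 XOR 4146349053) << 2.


Step 1: 895896617 ^ 4146349053 = 3259109332
Step 2: 3259109332 << 2 = 13036437328

13036437328


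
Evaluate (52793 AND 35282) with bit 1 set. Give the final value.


Step 1: 52793 & 35282 = 34832
Step 2: 34832 | (1 << 1) = 34832 | 2 = 34834

34834


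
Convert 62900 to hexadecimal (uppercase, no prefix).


62900 = F5B4 hex

F5B4


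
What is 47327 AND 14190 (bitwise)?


0b1011100011011111 & 0b11011101101110 = 0b11000001001110 = 12366

12366


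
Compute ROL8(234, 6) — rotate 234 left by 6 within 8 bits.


Rotate 0b11101010 left by 6 (8-bit) = 0b10111010 = 186

186


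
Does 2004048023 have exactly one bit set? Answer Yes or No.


0b1110111011100110101100010010111. Multiple bits set => No

No


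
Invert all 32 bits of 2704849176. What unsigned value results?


2704849176 ^ 4294967295 = 1590118119

1590118119


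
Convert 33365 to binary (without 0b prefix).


33365 = 1000001001010101 in binary

1000001001010101


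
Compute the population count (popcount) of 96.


0b1100000 has 2 set bits

2


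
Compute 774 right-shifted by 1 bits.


0b1100000110 >> 1 = 0b110000011 = 387

387


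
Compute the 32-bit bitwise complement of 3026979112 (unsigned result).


~0b10110100011011000000100100101000 = 0b1001011100100111111011011010111 = 1267988183 (32-bit unsigned)

1267988183


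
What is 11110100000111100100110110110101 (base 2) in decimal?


11110100000111100100110110110101 in decimal = 4095626677

4095626677


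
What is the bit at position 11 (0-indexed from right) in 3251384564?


0b11000001110011000011000011110100, position 11 = 0

0


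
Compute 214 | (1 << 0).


214 | (1 << 0) = 214 | 1 = 215

215


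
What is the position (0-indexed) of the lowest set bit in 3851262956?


0b11100101100011011001101111101100. Lowest set bit at position 2

2


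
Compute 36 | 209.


0b100100 | 0b11010001 = 0b11110101 = 245

245


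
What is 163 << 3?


0b10100011 << 3 = 0b10100011000 = 1304

1304


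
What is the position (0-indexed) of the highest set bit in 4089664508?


0b11110011110000110101001111111100. Highest set bit at position 31

31


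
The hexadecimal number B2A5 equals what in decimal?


B2A5 hex = 45733 decimal

45733


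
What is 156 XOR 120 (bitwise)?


0b10011100 ^ 0b1111000 = 0b11100100 = 228

228


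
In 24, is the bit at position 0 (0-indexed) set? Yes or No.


0b11000, bit 0 = 0. No

No


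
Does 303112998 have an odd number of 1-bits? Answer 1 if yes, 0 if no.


0b10010000100010010001100100110 has 10 ones => parity 0

0


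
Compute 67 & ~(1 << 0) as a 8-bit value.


67 & ~(1 << 0) = 66

66


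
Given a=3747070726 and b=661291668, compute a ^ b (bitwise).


3747070726 ^ 661291668 = 4164764050

4164764050


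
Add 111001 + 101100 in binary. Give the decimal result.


111001 + 101100 = 1100101 = 101

101


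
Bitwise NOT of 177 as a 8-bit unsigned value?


~0b10110001 = 0b1001110 = 78 (8-bit unsigned)

78


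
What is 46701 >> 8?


0b1011011001101101 >> 8 = 0b10110110 = 182

182


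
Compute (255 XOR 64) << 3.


Step 1: 255 ^ 64 = 191
Step 2: 191 << 3 = 1528

1528


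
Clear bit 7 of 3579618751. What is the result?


3579618751 & ~(1 << 7) = 3579618623

3579618623


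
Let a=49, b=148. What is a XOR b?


49 ^ 148 = 165

165


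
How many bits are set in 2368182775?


0b10001101001001111001100111110111 has 19 set bits

19


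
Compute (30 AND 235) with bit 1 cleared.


Step 1: 30 & 235 = 10
Step 2: 10 & ~(1 << 1) = 8

8


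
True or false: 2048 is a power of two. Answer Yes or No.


0b100000000000. Only one bit set => Yes

Yes


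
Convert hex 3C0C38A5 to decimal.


3C0C38A5 hex = 1007433893 decimal

1007433893


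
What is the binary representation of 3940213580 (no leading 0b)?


3940213580 = 11101010110110101110001101001100 in binary

11101010110110101110001101001100


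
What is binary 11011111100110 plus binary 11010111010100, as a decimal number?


11011111100110 + 11010111010100 = 110110110111010 = 28090

28090


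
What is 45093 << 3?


0b1011000000100101 << 3 = 0b1011000000100101000 = 360744

360744


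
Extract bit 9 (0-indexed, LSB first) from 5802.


0b1011010101010, position 9 = 1

1


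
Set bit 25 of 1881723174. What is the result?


1881723174 | (1 << 25) = 1881723174 | 33554432 = 1915277606

1915277606


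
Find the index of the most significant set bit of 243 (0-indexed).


0b11110011. Highest set bit at position 7

7


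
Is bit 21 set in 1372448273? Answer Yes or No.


0b1010001110011011110011000010001, bit 21 = 0. No

No


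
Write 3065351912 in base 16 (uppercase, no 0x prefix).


3065351912 = B6B58EE8 hex

B6B58EE8


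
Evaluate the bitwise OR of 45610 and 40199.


0b1011001000101010 | 0b1001110100000111 = 0b1011111100101111 = 48943

48943


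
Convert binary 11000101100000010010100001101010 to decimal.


11000101100000010010100001101010 in decimal = 3313576042

3313576042


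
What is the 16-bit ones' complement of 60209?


60209 ^ 65535 = 5326

5326


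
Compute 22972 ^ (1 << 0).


22972 ^ (1 << 0) = 22972 ^ 1 = 22973

22973


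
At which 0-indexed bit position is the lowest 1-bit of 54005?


0b1101001011110101. Lowest set bit at position 0

0


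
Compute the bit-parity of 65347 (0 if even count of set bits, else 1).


0b1111111101000011 has 11 ones => parity 1

1


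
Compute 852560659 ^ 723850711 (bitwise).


0b110010110100010000101100010011 ^ 0b101011001001010001010111010111 = 0b11001111101000001111011000100 = 435429060

435429060


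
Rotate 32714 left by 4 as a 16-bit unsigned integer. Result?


Rotate 0b111111111001010 left by 4 (16-bit) = 0b1111110010100111 = 64679

64679


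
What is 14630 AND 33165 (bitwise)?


0b11100100100110 & 0b1000000110001101 = 0b100000100 = 260

260


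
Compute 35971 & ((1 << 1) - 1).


35971 & 1 = 1

1


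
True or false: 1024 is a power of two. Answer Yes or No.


0b10000000000. Only one bit set => Yes

Yes


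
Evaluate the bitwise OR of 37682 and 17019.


0b1001001100110010 | 0b100001001111011 = 0b1101001101111011 = 54139

54139


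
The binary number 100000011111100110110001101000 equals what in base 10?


100000011111100110110001101000 in decimal = 545156200

545156200


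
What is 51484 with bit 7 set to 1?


51484 | (1 << 7) = 51484 | 128 = 51612

51612


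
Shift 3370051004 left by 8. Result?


0b11001000110111101110010110111100 << 8 = 0b1100100011011110111001011011110000000000 = 862733057024

862733057024


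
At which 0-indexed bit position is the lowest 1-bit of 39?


0b100111. Lowest set bit at position 0

0


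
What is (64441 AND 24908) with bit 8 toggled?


Step 1: 64441 & 24908 = 24840
Step 2: 24840 ^ (1 << 8) = 24840 ^ 256 = 24584

24584


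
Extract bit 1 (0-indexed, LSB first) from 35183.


0b1000100101101111, position 1 = 1

1


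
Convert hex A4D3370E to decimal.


A4D3370E hex = 2765305614 decimal

2765305614


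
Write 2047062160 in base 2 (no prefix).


2047062160 = 1111010000000111011000010010000 in binary

1111010000000111011000010010000


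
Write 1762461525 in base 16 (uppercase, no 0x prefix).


1762461525 = 690D0755 hex

690D0755


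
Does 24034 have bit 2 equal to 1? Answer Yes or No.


0b101110111100010, bit 2 = 0. No

No


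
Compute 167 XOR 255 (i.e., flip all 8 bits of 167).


167 ^ 255 = 88

88


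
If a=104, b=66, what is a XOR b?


104 ^ 66 = 42

42


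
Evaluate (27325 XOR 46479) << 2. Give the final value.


Step 1: 27325 ^ 46479 = 57138
Step 2: 57138 << 2 = 228552

228552


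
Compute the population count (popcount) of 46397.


0b1011010100111101 has 10 set bits

10


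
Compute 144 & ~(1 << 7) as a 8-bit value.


144 & ~(1 << 7) = 16

16


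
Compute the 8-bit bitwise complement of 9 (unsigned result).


~0b1001 = 0b11110110 = 246 (8-bit unsigned)

246


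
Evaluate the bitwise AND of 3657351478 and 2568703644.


0b11011001111111101100000100110110 & 0b10011001000110110100111010011100 = 0b10011001000110100100000000010100 = 2568634388

2568634388


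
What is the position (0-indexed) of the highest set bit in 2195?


0b100010010011. Highest set bit at position 11

11


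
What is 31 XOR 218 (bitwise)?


0b11111 ^ 0b11011010 = 0b11000101 = 197

197


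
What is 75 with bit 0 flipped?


75 ^ (1 << 0) = 75 ^ 1 = 74

74


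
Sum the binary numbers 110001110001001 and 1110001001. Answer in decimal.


110001110001001 + 1110001001 = 110011100010010 = 26386

26386


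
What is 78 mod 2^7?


78 & 127 = 78

78


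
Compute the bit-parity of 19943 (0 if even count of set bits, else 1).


0b100110111100111 has 10 ones => parity 0

0


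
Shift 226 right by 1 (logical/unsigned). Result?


0b11100010 >> 1 = 0b1110001 = 113

113


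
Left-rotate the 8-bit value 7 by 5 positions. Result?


Rotate 0b111 left by 5 (8-bit) = 0b11100000 = 224

224


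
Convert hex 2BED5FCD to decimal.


2BED5FCD hex = 736976845 decimal

736976845


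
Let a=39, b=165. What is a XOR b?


39 ^ 165 = 130

130


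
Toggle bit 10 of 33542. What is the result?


33542 ^ (1 << 10) = 33542 ^ 1024 = 34566

34566


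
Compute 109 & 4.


0b1101101 & 0b100 = 0b100 = 4

4


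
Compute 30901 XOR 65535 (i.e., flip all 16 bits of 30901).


30901 ^ 65535 = 34634

34634


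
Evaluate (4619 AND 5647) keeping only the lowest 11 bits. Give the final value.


Step 1: 4619 & 5647 = 4619
Step 2: 4619 & 2047 = 523

523


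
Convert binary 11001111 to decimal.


11001111 in decimal = 207

207


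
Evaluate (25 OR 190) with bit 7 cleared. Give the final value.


Step 1: 25 | 190 = 191
Step 2: 191 & ~(1 << 7) = 63

63


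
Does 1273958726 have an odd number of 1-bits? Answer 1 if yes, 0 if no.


0b1001011111011110001000101000110 has 16 ones => parity 0

0


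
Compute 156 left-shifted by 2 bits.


0b10011100 << 2 = 0b1001110000 = 624

624


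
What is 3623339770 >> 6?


0b11010111111101111100011011111010 >> 6 = 0b11010111111101111100011011 = 56614683

56614683


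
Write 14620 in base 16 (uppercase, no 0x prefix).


14620 = 391C hex

391C


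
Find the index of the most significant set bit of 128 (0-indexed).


0b10000000. Highest set bit at position 7

7


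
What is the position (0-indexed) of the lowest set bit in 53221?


0b1100111111100101. Lowest set bit at position 0

0


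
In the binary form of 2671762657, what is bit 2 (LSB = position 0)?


0b10011111001111111101110011100001, position 2 = 0

0


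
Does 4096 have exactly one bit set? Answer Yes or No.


0b1000000000000. Only one bit set => Yes

Yes


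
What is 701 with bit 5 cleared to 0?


701 & ~(1 << 5) = 669

669


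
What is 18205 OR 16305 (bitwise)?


0b100011100011101 | 0b11111110110001 = 0b111111110111101 = 32701

32701


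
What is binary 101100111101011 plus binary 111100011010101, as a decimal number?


101100111101011 + 111100011010101 = 1101001011000000 = 53952

53952


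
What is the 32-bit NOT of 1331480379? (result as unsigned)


~0b1001111010111001100011100111011 = 0b10110000101000110011100011000100 = 2963486916 (32-bit unsigned)

2963486916


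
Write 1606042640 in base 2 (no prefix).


1606042640 = 1011111101110100100010000010000 in binary

1011111101110100100010000010000


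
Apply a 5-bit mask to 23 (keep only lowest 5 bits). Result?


23 & 31 = 23

23


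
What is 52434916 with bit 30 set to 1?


52434916 | (1 << 30) = 52434916 | 1073741824 = 1126176740

1126176740


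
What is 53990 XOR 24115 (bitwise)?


0b1101001011100110 ^ 0b101111000110011 = 0b1000110011010101 = 36053

36053


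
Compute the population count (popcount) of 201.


0b11001001 has 4 set bits

4


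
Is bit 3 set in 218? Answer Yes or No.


0b11011010, bit 3 = 1. Yes

Yes


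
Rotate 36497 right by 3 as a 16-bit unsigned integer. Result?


Rotate 0b1000111010010001 right by 3 (16-bit) = 0b11000111010010 = 12754

12754


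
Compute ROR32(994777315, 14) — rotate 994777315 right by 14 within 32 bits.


Rotate 0b111011010010110001100011100011 right by 14 (32-bit) = 0b1100011100011001110110100101100 = 1670180140

1670180140


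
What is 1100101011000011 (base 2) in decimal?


1100101011000011 in decimal = 51907

51907


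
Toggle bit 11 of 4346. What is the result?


4346 ^ (1 << 11) = 4346 ^ 2048 = 6394

6394


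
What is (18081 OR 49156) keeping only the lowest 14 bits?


Step 1: 18081 | 49156 = 50853
Step 2: 50853 & 16383 = 1701

1701


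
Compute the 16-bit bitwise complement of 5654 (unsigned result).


~0b1011000010110 = 0b1110100111101001 = 59881 (16-bit unsigned)

59881


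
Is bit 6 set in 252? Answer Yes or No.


0b11111100, bit 6 = 1. Yes

Yes


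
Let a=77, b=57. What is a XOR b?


77 ^ 57 = 116

116


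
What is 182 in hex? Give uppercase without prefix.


182 = B6 hex

B6


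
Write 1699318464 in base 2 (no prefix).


1699318464 = 1100101010010011000101011000000 in binary

1100101010010011000101011000000


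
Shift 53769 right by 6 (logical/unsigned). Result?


0b1101001000001001 >> 6 = 0b1101001000 = 840

840


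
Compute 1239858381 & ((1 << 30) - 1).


1239858381 & 1073741823 = 166116557

166116557


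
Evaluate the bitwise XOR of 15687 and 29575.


0b11110101000111 ^ 0b111001110000111 = 0b100111011000000 = 20160

20160


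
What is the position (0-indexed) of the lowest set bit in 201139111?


0b1011111111010010001110100111. Lowest set bit at position 0

0


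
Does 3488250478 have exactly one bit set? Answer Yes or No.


0b11001111111010100111101001101110. Multiple bits set => No

No


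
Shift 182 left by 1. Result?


0b10110110 << 1 = 0b101101100 = 364

364


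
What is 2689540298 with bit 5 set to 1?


2689540298 | (1 << 5) = 2689540298 | 32 = 2689540330

2689540330


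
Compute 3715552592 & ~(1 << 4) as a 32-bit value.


3715552592 & ~(1 << 4) = 3715552576

3715552576


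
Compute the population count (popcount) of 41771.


0b1010001100101011 has 8 set bits

8


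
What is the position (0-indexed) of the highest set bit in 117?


0b1110101. Highest set bit at position 6

6


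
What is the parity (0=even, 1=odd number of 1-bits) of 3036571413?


0b10110100111111100110011100010101 has 19 ones => parity 1

1


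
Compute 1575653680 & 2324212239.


0b1011101111010101001000100110000 & 0b10001010100010001010101000001111 = 0b1000100010001000000000000000 = 143163392

143163392


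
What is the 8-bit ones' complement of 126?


126 ^ 255 = 129

129


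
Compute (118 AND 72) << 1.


Step 1: 118 & 72 = 64
Step 2: 64 << 1 = 128

128


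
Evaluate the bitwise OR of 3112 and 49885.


0b110000101000 | 0b1100001011011101 = 0b1100111011111101 = 52989

52989


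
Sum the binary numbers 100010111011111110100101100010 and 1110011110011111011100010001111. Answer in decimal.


100010111011111110100101100010 + 1110011110011111011100010001111 = 10010110101111111010000111110001 = 2529141233

2529141233


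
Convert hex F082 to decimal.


F082 hex = 61570 decimal

61570


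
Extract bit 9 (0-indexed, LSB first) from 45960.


0b1011001110001000, position 9 = 1

1


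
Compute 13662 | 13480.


0b11010101011110 | 0b11010010101000 = 0b11010111111110 = 13822

13822


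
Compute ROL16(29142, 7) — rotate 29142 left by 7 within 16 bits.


Rotate 0b111000111010110 left by 7 (16-bit) = 0b1110101100111000 = 60216

60216


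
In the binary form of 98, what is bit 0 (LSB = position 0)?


0b1100010, position 0 = 0

0


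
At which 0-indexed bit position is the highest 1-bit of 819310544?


0b110000110101011010111111010000. Highest set bit at position 29

29


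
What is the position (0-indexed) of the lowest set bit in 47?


0b101111. Lowest set bit at position 0

0


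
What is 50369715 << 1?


0b11000000001001010010110011 << 1 = 0b110000000010010100101100110 = 100739430

100739430


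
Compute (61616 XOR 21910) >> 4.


Step 1: 61616 ^ 21910 = 42278
Step 2: 42278 >> 4 = 2642

2642
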